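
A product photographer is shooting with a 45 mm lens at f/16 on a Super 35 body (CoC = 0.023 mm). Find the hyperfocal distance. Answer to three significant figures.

5.55 m

Hyperfocal distance H = f²/(N·c) + f = 45²/(16 × 0.023) + 45 = 2025/0.368 + 45 ≈ 5547.7 mm ≈ 5.55 m.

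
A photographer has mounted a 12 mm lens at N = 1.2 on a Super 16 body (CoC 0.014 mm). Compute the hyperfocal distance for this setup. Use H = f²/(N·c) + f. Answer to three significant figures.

Hyperfocal distance H = f²/(N·c) + f = 12²/(1.2 × 0.014) + 12 = 144/0.0168 + 12 ≈ 8583.4 mm ≈ 8.58 m.

8.58 m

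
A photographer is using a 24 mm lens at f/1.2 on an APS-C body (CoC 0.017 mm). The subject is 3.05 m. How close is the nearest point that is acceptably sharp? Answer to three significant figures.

Hyperfocal distance H = f²/(N·c) + f = 24²/(1.2 × 0.017) + 24 = 576/0.0204 + 24 ≈ 28259.3 mm ≈ 28.26 m.
Near limit Dn = s·(H − f)/(H + s − 2f) = 3050 × (28259.3 − 24) / (28259.3 + 3050 − 2 × 24) = 3050 × 28235.3 / 31261.3 ≈ 2754.8 mm ≈ 2.75 m.

2.75 m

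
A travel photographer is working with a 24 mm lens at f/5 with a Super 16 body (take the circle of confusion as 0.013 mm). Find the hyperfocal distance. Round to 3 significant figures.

8.89 m

Hyperfocal distance H = f²/(N·c) + f = 24²/(5 × 0.013) + 24 = 576/0.065 + 24 ≈ 8885.5 mm ≈ 8.89 m.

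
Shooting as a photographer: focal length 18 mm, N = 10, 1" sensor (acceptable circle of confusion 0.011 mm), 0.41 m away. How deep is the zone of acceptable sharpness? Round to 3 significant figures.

Hyperfocal distance H = f²/(N·c) + f = 18²/(10 × 0.011) + 18 = 324/0.11 + 18 ≈ 2963.5 mm ≈ 2.963 m.
Near limit Dn = s·(H − f)/(H + s − 2f) = 410 × (2963.5 − 18) / (2963.5 + 410 − 2 × 18) = 410 × 2945.5 / 3337.5 ≈ 361.84 mm.
Far limit Df = s·(H − f)/(H − s) = 410 × (2963.5 − 18) / (2963.5 − 410) = 410 × 2945.5 / 2553.5 ≈ 472.94 mm.
Depth of field = Df − Dn = 472.94 − 361.84 ≈ 111.10 mm.

111 mm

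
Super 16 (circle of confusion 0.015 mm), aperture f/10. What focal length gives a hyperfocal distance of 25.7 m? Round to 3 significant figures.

From H = f²/(N·c) + f, with f ≪ H: f ≈ √(H·N·c) = √(25700 × 10 × 0.015) = √3855.0 ≈ 62.09 mm.
Exact: f² + N·c·f − N·c·H = 0 ⇒ f = (−N·c + √((N·c)² + 4·N·c·H))/2 = (−0.15 + √15420)/2 ≈ 62.014 mm ≈ 62.0 mm.

62.0 mm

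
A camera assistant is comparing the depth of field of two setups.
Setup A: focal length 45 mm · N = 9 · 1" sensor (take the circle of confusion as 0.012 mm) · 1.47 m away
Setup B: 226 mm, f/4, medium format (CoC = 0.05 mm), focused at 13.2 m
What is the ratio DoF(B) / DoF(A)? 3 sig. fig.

5.98

Setup A: H = 45²/(9×0.012) + 45 ≈ 18795.0 mm; DoF = Df − Dn = 1590.91 − 1366.17 ≈ 224.74 mm.
Setup B: H = 226²/(4×0.05) + 226 ≈ 255606.0 mm; DoF = Df − Dn = 13906.5 − 12561.8 ≈ 1344.7 mm.
Ratio = 1344.7 / 224.74 ≈ 5.98.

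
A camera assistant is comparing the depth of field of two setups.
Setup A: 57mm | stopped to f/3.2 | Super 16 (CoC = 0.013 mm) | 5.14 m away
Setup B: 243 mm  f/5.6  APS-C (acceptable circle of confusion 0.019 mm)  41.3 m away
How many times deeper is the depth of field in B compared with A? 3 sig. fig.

Setup A: H = 57²/(3.2×0.013) + 57 ≈ 78158.0 mm; DoF = Df − Dn = 5497.81 − 4825.92 ≈ 671.89 mm.
Setup B: H = 243²/(5.6×0.019) + 243 ≈ 555214.8 mm; DoF = Df − Dn = 44599.5 − 38455.1 ≈ 6144.4 mm.
Ratio = 6144.4 / 671.89 ≈ 9.14.

9.14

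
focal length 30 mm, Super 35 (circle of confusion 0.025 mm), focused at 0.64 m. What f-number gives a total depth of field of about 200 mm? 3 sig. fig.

Write h = H − f = f²/(N·c). The thin-lens limits are Dn = s·h/(h + (s−f)) and Df = s·h/(h − (s−f)), so DoF = Df − Dn = 2·s·(s−f)·h / (h² − (s−f)²).
That is a quadratic in h: DoF·h² − 2·s·(s−f)·h − DoF·(s−f)² = 0 ⇒ h = (s−f)·(s + √(s² + DoF²)) / DoF = 610 × (640 + √(640² + 200²)) / 200 = 610 × (640 + 670.522) / 200 ≈ 3997.1 mm.
Then N = f²/(c·h) = 30² / (0.025 × 3997.1) = 900 / 99.927 ≈ 9.01.

f/9.01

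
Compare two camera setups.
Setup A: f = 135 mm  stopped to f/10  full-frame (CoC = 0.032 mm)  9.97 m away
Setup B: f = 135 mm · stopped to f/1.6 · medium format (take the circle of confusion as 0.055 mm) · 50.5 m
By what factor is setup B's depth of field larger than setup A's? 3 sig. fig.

Setup A: H = 135²/(10×0.032) + 135 ≈ 57088.1 mm; DoF = Df − Dn = 12051.0 − 8501.9 ≈ 3549.1 mm.
Setup B: H = 135²/(1.6×0.055) + 135 ≈ 207237.3 mm; DoF = Df − Dn = 66727 − 40621 ≈ 26106 mm.
Ratio = 26106 / 3549.1 ≈ 7.36.

7.36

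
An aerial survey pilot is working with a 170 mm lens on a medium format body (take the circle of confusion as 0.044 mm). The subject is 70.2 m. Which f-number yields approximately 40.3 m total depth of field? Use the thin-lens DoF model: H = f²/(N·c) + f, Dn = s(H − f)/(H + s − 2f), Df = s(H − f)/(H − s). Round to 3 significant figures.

Write h = H − f = f²/(N·c). The thin-lens limits are Dn = s·h/(h + (s−f)) and Df = s·h/(h − (s−f)), so DoF = Df − Dn = 2·s·(s−f)·h / (h² − (s−f)²).
That is a quadratic in h: DoF·h² − 2·s·(s−f)·h − DoF·(s−f)² = 0 ⇒ h = (s−f)·(s + √(s² + DoF²)) / DoF = 70030 × (70200 + √(70200² + 40300²)) / 40300 = 70030 × (70200 + 80945.2) / 40300 ≈ 262648 mm.
Then N = f²/(c·h) = 170² / (0.044 × 262648) = 28900 / 11556 ≈ 2.50.

f/2.50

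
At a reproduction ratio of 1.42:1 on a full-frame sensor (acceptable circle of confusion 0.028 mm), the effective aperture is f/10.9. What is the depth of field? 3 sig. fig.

At magnification m, DoF ≈ 2·N_eff·c/m² = 2 × 10.9 × 0.028 / 1.42² = 0.6104 / 2.016 ≈ 0.303 mm.

0.303 mm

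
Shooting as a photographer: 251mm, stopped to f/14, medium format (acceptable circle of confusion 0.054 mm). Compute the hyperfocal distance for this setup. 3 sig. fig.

Hyperfocal distance H = f²/(N·c) + f = 251²/(14 × 0.054) + 251 = 63001/0.756 + 251 ≈ 83585.7 mm ≈ 83.6 m.

83.6 m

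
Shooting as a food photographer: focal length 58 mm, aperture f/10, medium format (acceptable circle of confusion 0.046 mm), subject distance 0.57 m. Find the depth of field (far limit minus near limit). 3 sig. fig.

80.2 mm

Hyperfocal distance H = f²/(N·c) + f = 58²/(10 × 0.046) + 58 = 3364/0.46 + 58 ≈ 7371.0 mm ≈ 7.371 m.
Near limit Dn = s·(H − f)/(H + s − 2f) = 570 × (7371.0 − 58) / (7371.0 + 570 − 2 × 58) = 570 × 7313.0 / 7825.0 ≈ 532.704 mm.
Far limit Df = s·(H − f)/(H − s) = 570 × (7371.0 − 58) / (7371.0 − 570) = 570 × 7313.0 / 6801.0 ≈ 612.911 mm.
Depth of field = Df − Dn = 612.911 − 532.704 ≈ 80.207 mm.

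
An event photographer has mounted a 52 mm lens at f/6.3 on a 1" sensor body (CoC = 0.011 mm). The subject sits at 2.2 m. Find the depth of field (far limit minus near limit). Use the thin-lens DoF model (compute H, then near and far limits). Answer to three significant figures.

243 mm

Hyperfocal distance H = f²/(N·c) + f = 52²/(6.3 × 0.011) + 52 = 2704/0.0693 + 52 ≈ 39070.8 mm ≈ 39.07 m.
Near limit Dn = s·(H − f)/(H + s − 2f) = 2200 × (39070.8 − 52) / (39070.8 + 2200 − 2 × 52) = 2200 × 39018.8 / 41166.8 ≈ 2085.21 mm.
Far limit Df = s·(H − f)/(H − s) = 2200 × (39070.8 − 52) / (39070.8 − 2200) = 2200 × 39018.8 / 36870.8 ≈ 2328.17 mm.
Depth of field = Df − Dn = 2328.17 − 2085.21 ≈ 242.96 mm.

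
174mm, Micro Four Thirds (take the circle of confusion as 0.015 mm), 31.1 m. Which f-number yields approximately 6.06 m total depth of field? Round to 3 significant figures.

f/6.30

Write h = H − f = f²/(N·c). The thin-lens limits are Dn = s·h/(h + (s−f)) and Df = s·h/(h − (s−f)), so DoF = Df − Dn = 2·s·(s−f)·h / (h² − (s−f)²).
That is a quadratic in h: DoF·h² − 2·s·(s−f)·h − DoF·(s−f)² = 0 ⇒ h = (s−f)·(s + √(s² + DoF²)) / DoF = 30926 × (31100 + √(31100² + 6060²)) / 6060 = 30926 × (31100 + 31684.9) / 6060 ≈ 320410 mm.
Then N = f²/(c·h) = 174² / (0.015 × 320410) = 30276 / 4806.2 ≈ 6.30.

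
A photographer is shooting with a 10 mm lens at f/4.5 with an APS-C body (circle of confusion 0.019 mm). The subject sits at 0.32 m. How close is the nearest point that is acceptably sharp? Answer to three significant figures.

Hyperfocal distance H = f²/(N·c) + f = 10²/(4.5 × 0.019) + 10 = 100/0.0855 + 10 ≈ 1179.6 mm ≈ 1.180 m.
Near limit Dn = s·(H − f)/(H + s − 2f) = 320 × (1179.6 − 10) / (1179.6 + 320 − 2 × 10) = 320 × 1169.6 / 1479.6 ≈ 252.95 mm.

253 mm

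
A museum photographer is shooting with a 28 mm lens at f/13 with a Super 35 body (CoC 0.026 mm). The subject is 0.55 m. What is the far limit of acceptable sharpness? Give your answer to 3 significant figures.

0.710 m

Hyperfocal distance H = f²/(N·c) + f = 28²/(13 × 0.026) + 28 = 784/0.338 + 28 ≈ 2347.5 mm ≈ 2.348 m.
Far limit Df = s·(H − f)/(H − s) = 550 × (2347.5 − 28) / (2347.5 − 550) = 550 × 2319.5 / 1797.5 ≈ 709.72 mm ≈ 0.710 m.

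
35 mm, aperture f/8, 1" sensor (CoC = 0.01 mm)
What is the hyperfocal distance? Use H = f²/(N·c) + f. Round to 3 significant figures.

15.3 m

Hyperfocal distance H = f²/(N·c) + f = 35²/(8 × 0.01) + 35 = 1225/0.08 + 35 ≈ 15347.5 mm ≈ 15.3 m.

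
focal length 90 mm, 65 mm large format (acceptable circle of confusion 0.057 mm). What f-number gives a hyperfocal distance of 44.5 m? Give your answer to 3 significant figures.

f/3.20

Rearrange H = f²/(N·c) + f for N: N = f² / ((H − f)·c).
N = 90² / ((44500 − 90) × 0.057) = 8100 / 2531 ≈ 3.20.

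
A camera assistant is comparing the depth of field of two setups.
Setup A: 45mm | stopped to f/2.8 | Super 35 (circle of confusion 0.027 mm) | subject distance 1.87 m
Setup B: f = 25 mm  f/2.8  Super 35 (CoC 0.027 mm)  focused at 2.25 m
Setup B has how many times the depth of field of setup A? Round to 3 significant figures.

5.10

Setup A: H = 45²/(2.8×0.027) + 45 ≈ 26830.7 mm; DoF = Df − Dn = 2006.72 − 1750.72 ≈ 256.00 mm.
Setup B: H = 25²/(2.8×0.027) + 25 ≈ 8292.2 mm; DoF = Df − Dn = 3078.5 − 1772.9 ≈ 1305.6 mm.
Ratio = 1305.6 / 256.00 ≈ 5.10.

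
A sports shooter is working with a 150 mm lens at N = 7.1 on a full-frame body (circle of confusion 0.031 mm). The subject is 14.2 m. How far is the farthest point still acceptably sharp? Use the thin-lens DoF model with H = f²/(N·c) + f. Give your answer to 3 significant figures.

16.5 m

Hyperfocal distance H = f²/(N·c) + f = 150²/(7.1 × 0.031) + 150 = 22500/0.2201 + 150 ≈ 102376.3 mm ≈ 102.4 m.
Far limit Df = s·(H − f)/(H − s) = 14200 × (102376.3 − 150) / (102376.3 − 14200) = 14200 × 102226.3 / 88176.3 ≈ 16463 mm ≈ 16.5 m.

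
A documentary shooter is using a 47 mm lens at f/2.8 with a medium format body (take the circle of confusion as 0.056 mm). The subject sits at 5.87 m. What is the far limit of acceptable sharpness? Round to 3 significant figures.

10.0 m

Hyperfocal distance H = f²/(N·c) + f = 47²/(2.8 × 0.056) + 47 = 2209/0.1568 + 47 ≈ 14135.0 mm ≈ 14.14 m.
Far limit Df = s·(H − f)/(H − s) = 5870 × (14135.0 − 47) / (14135.0 − 5870) = 5870 × 14088.0 / 8265.0 ≈ 10006 mm ≈ 10.0 m.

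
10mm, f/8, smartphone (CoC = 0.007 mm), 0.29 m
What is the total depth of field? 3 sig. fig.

Hyperfocal distance H = f²/(N·c) + f = 10²/(8 × 0.007) + 10 = 100/0.056 + 10 ≈ 1795.7 mm ≈ 1.796 m.
Near limit Dn = s·(H − f)/(H + s − 2f) = 290 × (1795.7 − 10) / (1795.7 + 290 − 2 × 10) = 290 × 1785.7 / 2065.7 ≈ 250.692 mm.
Far limit Df = s·(H − f)/(H − s) = 290 × (1795.7 − 10) / (1795.7 − 290) = 290 × 1785.7 / 1505.7 ≈ 343.928 mm.
Depth of field = Df − Dn = 343.928 − 250.692 ≈ 93.236 mm.

93.2 mm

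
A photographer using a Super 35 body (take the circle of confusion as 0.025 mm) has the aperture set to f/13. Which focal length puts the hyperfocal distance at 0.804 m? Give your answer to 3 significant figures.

From H = f²/(N·c) + f, with f ≪ H: f ≈ √(H·N·c) = √(804 × 13 × 0.025) = √261.30 ≈ 16.16 mm.
Exact: f² + N·c·f − N·c·H = 0 ⇒ f = (−N·c + √((N·c)² + 4·N·c·H))/2 = (−0.325 + √1045.3)/2 ≈ 16.003 mm ≈ 16.0 mm.

16.0 mm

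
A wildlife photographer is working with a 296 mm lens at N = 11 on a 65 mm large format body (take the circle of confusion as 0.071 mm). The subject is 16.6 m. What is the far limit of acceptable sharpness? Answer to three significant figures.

Hyperfocal distance H = f²/(N·c) + f = 296²/(11 × 0.071) + 296 = 87616/0.781 + 296 ≈ 112480.4 mm ≈ 112.5 m.
Far limit Df = s·(H − f)/(H − s) = 16600 × (112480.4 − 296) / (112480.4 − 16600) = 16600 × 112184.4 / 95880.4 ≈ 19423 mm ≈ 19.4 m.

19.4 m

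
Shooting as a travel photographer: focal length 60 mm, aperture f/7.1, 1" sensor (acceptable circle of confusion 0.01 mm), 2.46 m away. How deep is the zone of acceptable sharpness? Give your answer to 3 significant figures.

233 mm

Hyperfocal distance H = f²/(N·c) + f = 60²/(7.1 × 0.01) + 60 = 3600/0.071 + 60 ≈ 50764.2 mm ≈ 50.76 m.
Near limit Dn = s·(H − f)/(H + s − 2f) = 2460 × (50764.2 − 60) / (50764.2 + 2460 − 2 × 60) = 2460 × 50704.2 / 53104.2 ≈ 2348.82 mm.
Far limit Df = s·(H − f)/(H − s) = 2460 × (50764.2 − 60) / (50764.2 − 2460) = 2460 × 50704.2 / 48304.2 ≈ 2582.23 mm.
Depth of field = Df − Dn = 2582.23 − 2348.82 ≈ 233.41 mm.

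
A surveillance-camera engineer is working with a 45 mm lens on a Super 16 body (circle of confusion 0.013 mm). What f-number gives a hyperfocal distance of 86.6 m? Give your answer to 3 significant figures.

Rearrange H = f²/(N·c) + f for N: N = f² / ((H − f)·c).
N = 45² / ((86600 − 45) × 0.013) = 2025 / 1125 ≈ 1.80.

f/1.80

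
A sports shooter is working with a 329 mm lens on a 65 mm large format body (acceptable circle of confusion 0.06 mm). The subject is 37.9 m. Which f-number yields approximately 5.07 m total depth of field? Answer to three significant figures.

Write h = H − f = f²/(N·c). The thin-lens limits are Dn = s·h/(h + (s−f)) and Df = s·h/(h − (s−f)), so DoF = Df − Dn = 2·s·(s−f)·h / (h² − (s−f)²).
That is a quadratic in h: DoF·h² − 2·s·(s−f)·h − DoF·(s−f)² = 0 ⇒ h = (s−f)·(s + √(s² + DoF²)) / DoF = 37571 × (37900 + √(37900² + 5070²)) / 5070 = 37571 × (37900 + 38237.6) / 5070 ≈ 564214 mm.
Then N = f²/(c·h) = 329² / (0.06 × 564214) = 108241 / 33853 ≈ 3.20.

f/3.20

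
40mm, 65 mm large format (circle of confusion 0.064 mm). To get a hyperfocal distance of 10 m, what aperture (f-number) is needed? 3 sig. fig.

Rearrange H = f²/(N·c) + f for N: N = f² / ((H − f)·c).
N = 40² / ((10000 − 40) × 0.064) = 1600 / 637.4 ≈ 2.51.

f/2.51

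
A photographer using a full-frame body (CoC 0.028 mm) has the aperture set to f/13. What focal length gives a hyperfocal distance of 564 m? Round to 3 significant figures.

453 mm

From H = f²/(N·c) + f, with f ≪ H: f ≈ √(H·N·c) = √(564000 × 13 × 0.028) = √205296 ≈ 453.1 mm.
The +f correction barely moves this — solving exactly, f² + N·c·f − N·c·H = 0 ⇒ f = (−N·c + √((N·c)² + 4·N·c·H))/2 = (−0.364 + √821184)/2 ≈ 452.91 mm, so f ≈ 453 mm.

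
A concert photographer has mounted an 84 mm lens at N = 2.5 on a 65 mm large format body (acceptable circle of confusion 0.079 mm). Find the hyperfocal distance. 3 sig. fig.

Hyperfocal distance H = f²/(N·c) + f = 84²/(2.5 × 0.079) + 84 = 7056/0.1975 + 84 ≈ 35810.6 mm ≈ 35.8 m.

35.8 m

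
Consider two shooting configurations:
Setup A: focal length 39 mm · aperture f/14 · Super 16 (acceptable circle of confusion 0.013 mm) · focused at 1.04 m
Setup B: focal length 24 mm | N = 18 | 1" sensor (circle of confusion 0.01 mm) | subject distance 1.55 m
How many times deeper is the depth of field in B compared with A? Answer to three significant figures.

7.57

Setup A: H = 39²/(14×0.013) + 39 ≈ 8396.1 mm; DoF = Df − Dn = 1181.52 − 928.76 ≈ 252.76 mm.
Setup B: H = 24²/(18×0.01) + 24 ≈ 3224.0 mm; DoF = Df − Dn = 2963.0 − 1049.5 ≈ 1913.5 mm.
Ratio = 1913.5 / 252.76 ≈ 7.57.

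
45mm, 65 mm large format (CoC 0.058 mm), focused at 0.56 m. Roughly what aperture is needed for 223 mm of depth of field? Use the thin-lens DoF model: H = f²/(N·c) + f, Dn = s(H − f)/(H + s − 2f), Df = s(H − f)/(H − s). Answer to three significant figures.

Write h = H − f = f²/(N·c). The thin-lens limits are Dn = s·h/(h + (s−f)) and Df = s·h/(h − (s−f)), so DoF = Df − Dn = 2·s·(s−f)·h / (h² − (s−f)²).
That is a quadratic in h: DoF·h² − 2·s·(s−f)·h − DoF·(s−f)² = 0 ⇒ h = (s−f)·(s + √(s² + DoF²)) / DoF = 515 × (560 + √(560² + 223²)) / 223 = 515 × (560 + 602.768) / 223 ≈ 2685.3 mm.
Then N = f²/(c·h) = 45² / (0.058 × 2685.3) = 2025 / 155.75 ≈ 13.

f/13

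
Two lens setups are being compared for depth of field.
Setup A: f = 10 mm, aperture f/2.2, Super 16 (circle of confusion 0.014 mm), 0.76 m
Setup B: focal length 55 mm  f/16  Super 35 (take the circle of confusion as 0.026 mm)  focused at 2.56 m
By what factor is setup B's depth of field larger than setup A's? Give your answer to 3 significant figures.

Setup A: H = 10²/(2.2×0.014) + 10 ≈ 3256.8 mm; DoF = Df − Dn = 988.30 − 617.38 ≈ 370.92 mm.
Setup B: H = 55²/(16×0.026) + 55 ≈ 7326.6 mm; DoF = Df − Dn = 3905.4 − 1904.1 ≈ 2001.3 mm.
Ratio = 2001.3 / 370.92 ≈ 5.40.

5.40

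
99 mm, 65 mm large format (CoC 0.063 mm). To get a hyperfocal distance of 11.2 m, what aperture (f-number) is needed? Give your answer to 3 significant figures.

f/14

Rearrange H = f²/(N·c) + f for N: N = f² / ((H − f)·c).
N = 99² / ((11200 − 99) × 0.063) = 9801 / 699.4 ≈ 14.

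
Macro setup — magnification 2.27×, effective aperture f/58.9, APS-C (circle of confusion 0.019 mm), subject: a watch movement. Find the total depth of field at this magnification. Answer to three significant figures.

At magnification m, DoF ≈ 2·N_eff·c/m² = 2 × 58.9 × 0.019 / 2.27² = 2.238 / 5.153 ≈ 0.434 mm.

0.434 mm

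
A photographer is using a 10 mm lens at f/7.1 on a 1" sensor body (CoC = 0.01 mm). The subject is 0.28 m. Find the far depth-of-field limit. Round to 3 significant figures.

346 mm

Hyperfocal distance H = f²/(N·c) + f = 10²/(7.1 × 0.01) + 10 = 100/0.071 + 10 ≈ 1418.5 mm ≈ 1.418 m.
Far limit Df = s·(H − f)/(H − s) = 280 × (1418.5 − 10) / (1418.5 − 280) = 280 × 1408.5 / 1138.5 ≈ 346.41 mm.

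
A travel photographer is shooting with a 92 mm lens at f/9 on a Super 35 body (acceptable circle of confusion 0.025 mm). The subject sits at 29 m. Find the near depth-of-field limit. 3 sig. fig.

Hyperfocal distance H = f²/(N·c) + f = 92²/(9 × 0.025) + 92 = 8464/0.225 + 92 ≈ 37709.8 mm ≈ 37.71 m.
Near limit Dn = s·(H − f)/(H + s − 2f) = 29000 × (37709.8 − 92) / (37709.8 + 29000 − 2 × 92) = 29000 × 37617.8 / 66525.8 ≈ 16398 mm ≈ 16.4 m.

16.4 m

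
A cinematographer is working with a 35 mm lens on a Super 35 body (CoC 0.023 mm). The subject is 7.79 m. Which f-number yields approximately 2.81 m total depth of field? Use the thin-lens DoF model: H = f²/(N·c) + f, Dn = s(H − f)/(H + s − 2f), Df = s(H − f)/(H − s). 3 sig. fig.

Write h = H − f = f²/(N·c). The thin-lens limits are Dn = s·h/(h + (s−f)) and Df = s·h/(h − (s−f)), so DoF = Df − Dn = 2·s·(s−f)·h / (h² − (s−f)²).
That is a quadratic in h: DoF·h² − 2·s·(s−f)·h − DoF·(s−f)² = 0 ⇒ h = (s−f)·(s + √(s² + DoF²)) / DoF = 7755 × (7790 + √(7790² + 2810²)) / 2810 = 7755 × (7790 + 8281.32) / 2810 ≈ 44353 mm.
Then N = f²/(c·h) = 35² / (0.023 × 44353) = 1225 / 1020.1 ≈ 1.20.

f/1.20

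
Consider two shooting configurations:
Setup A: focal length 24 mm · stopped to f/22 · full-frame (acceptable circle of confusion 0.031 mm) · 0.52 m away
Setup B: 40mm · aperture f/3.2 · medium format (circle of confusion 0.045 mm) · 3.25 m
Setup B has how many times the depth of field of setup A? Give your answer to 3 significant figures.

2.20

Setup A: H = 24²/(22×0.031) + 24 ≈ 868.6 mm; DoF = Df − Dn = 1259.93 − 327.60 ≈ 932.33 mm.
Setup B: H = 40²/(3.2×0.045) + 40 ≈ 11151.1 mm; DoF = Df − Dn = 4570.4 − 2521.5 ≈ 2048.9 mm.
Ratio = 2048.9 / 932.33 ≈ 2.20.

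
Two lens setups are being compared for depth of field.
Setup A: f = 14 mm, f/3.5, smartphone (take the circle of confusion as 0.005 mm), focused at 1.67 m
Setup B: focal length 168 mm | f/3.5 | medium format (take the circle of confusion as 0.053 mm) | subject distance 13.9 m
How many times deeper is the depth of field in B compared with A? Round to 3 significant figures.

5.01

Setup A: H = 14²/(3.5×0.005) + 14 ≈ 11214.0 mm; DoF = Df − Dn = 1959.77 − 1454.88 ≈ 504.89 mm.
Setup B: H = 168²/(3.5×0.053) + 168 ≈ 152318.9 mm; DoF = Df − Dn = 15279.0 − 12749.3 ≈ 2529.7 mm.
Ratio = 2529.7 / 504.89 ≈ 5.01.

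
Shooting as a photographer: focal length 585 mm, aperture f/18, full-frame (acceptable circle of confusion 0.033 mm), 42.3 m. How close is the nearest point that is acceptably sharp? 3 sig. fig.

Hyperfocal distance H = f²/(N·c) + f = 585²/(18 × 0.033) + 585 = 342225/0.594 + 585 ≈ 576721.4 mm ≈ 576.7 m.
Near limit Dn = s·(H − f)/(H + s − 2f) = 42300 × (576721.4 − 585) / (576721.4 + 42300 − 2 × 585) = 42300 × 576136.4 / 617851.4 ≈ 39444 mm ≈ 39.4 m.

39.4 m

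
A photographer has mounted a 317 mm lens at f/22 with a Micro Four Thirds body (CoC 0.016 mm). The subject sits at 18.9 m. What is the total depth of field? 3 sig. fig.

2.47 m

Hyperfocal distance H = f²/(N·c) + f = 317²/(22 × 0.016) + 317 = 100489/0.352 + 317 ≈ 285797.1 mm ≈ 285.8 m.
Near limit Dn = s·(H − f)/(H + s − 2f) = 18900 × (285797.1 − 317) / (285797.1 + 18900 − 2 × 317) = 18900 × 285480.1 / 304063.1 ≈ 17744.9 mm.
Far limit Df = s·(H − f)/(H − s) = 18900 × (285797.1 − 317) / (285797.1 − 18900) = 18900 × 285480.1 / 266897.1 ≈ 20215.9 mm.
Depth of field = Df − Dn = 20215.9 − 17744.9 ≈ 2471.0 mm ≈ 2.47 m.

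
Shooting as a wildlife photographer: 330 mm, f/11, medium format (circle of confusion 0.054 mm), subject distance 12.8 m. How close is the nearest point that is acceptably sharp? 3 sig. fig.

Hyperfocal distance H = f²/(N·c) + f = 330²/(11 × 0.054) + 330 = 108900/0.594 + 330 ≈ 183663.3 mm ≈ 183.7 m.
Near limit Dn = s·(H − f)/(H + s − 2f) = 12800 × (183663.3 − 330) / (183663.3 + 12800 − 2 × 330) = 12800 × 183333.3 / 195803.3 ≈ 11985 mm ≈ 12.0 m.

12.0 m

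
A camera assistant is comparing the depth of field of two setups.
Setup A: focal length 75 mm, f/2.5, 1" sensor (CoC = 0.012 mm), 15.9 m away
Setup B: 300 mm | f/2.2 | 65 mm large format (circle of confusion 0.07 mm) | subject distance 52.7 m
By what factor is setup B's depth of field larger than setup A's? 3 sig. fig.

Setup A: H = 75²/(2.5×0.012) + 75 ≈ 187575.0 mm; DoF = Df − Dn = 17365.7 − 14662.5 ≈ 2703.2 mm.
Setup B: H = 300²/(2.2×0.07) + 300 ≈ 584715.6 mm; DoF = Df − Dn = 57890.6 − 48363.6 ≈ 9527.0 mm.
Ratio = 9527.0 / 2703.2 ≈ 3.52.

3.52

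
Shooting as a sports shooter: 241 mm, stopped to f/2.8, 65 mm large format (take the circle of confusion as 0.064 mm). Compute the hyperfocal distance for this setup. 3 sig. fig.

324 m

Hyperfocal distance H = f²/(N·c) + f = 241²/(2.8 × 0.064) + 241 = 58081/0.1792 + 241 ≈ 324353.7 mm ≈ 324 m.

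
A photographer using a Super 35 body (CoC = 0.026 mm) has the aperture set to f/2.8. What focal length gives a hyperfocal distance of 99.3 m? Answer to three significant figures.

85.0 mm

From H = f²/(N·c) + f, with f ≪ H: f ≈ √(H·N·c) = √(99300 × 2.8 × 0.026) = √7229.0 ≈ 85.02 mm.
The +f correction barely moves this — solving exactly, f² + N·c·f − N·c·H = 0 ⇒ f = (−N·c + √((N·c)² + 4·N·c·H))/2 = (−0.0728 + √28916)/2 ≈ 84.987 mm, so f ≈ 85.0 mm.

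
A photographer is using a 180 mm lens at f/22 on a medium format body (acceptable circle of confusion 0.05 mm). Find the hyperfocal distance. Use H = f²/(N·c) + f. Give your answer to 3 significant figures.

Hyperfocal distance H = f²/(N·c) + f = 180²/(22 × 0.05) + 180 = 32400/1.1 + 180 ≈ 29634.5 mm ≈ 29.6 m.

29.6 m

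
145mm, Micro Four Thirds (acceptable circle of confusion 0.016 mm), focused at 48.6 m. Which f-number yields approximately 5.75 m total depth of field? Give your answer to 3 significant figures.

f/1.60

Write h = H − f = f²/(N·c). The thin-lens limits are Dn = s·h/(h + (s−f)) and Df = s·h/(h − (s−f)), so DoF = Df − Dn = 2·s·(s−f)·h / (h² − (s−f)²).
That is a quadratic in h: DoF·h² − 2·s·(s−f)·h − DoF·(s−f)² = 0 ⇒ h = (s−f)·(s + √(s² + DoF²)) / DoF = 48455 × (48600 + √(48600² + 5750²)) / 5750 = 48455 × (48600 + 48939.0) / 5750 ≈ 821957 mm.
Then N = f²/(c·h) = 145² / (0.016 × 821957) = 21025 / 13151 ≈ 1.60.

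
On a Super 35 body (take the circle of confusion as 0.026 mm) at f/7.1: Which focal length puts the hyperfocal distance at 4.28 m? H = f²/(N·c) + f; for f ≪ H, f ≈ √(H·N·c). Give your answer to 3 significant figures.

28.0 mm

From H = f²/(N·c) + f, with f ≪ H: f ≈ √(H·N·c) = √(4280 × 7.1 × 0.026) = √790.09 ≈ 28.11 mm.
Exact: f² + N·c·f − N·c·H = 0 ⇒ f = (−N·c + √((N·c)² + 4·N·c·H))/2 = (−0.1846 + √3160.4)/2 ≈ 28.016 mm ≈ 28.0 mm.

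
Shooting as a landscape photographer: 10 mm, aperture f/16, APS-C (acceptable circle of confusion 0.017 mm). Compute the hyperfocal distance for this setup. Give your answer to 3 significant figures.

378 mm

Hyperfocal distance H = f²/(N·c) + f = 10²/(16 × 0.017) + 10 = 100/0.272 + 10 ≈ 377.6 mm ≈ 0.378 m.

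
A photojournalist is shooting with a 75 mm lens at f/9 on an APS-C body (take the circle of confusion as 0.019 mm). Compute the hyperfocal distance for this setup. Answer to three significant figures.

33.0 m

Hyperfocal distance H = f²/(N·c) + f = 75²/(9 × 0.019) + 75 = 5625/0.171 + 75 ≈ 32969.7 mm ≈ 33.0 m.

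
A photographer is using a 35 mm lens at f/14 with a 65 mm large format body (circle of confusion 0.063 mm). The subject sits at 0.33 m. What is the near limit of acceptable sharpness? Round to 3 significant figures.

272 mm

Hyperfocal distance H = f²/(N·c) + f = 35²/(14 × 0.063) + 35 = 1225/0.882 + 35 ≈ 1423.9 mm ≈ 1.424 m.
Near limit Dn = s·(H − f)/(H + s − 2f) = 330 × (1423.9 − 35) / (1423.9 + 330 − 2 × 35) = 330 × 1388.9 / 1683.9 ≈ 272.19 mm.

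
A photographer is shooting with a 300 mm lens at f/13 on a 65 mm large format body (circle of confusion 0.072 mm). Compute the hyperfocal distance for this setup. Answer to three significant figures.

96.5 m

Hyperfocal distance H = f²/(N·c) + f = 300²/(13 × 0.072) + 300 = 90000/0.936 + 300 ≈ 96453.8 mm ≈ 96.5 m.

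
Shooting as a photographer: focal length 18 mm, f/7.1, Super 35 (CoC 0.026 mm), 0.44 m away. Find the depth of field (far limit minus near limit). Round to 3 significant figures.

225 mm

Hyperfocal distance H = f²/(N·c) + f = 18²/(7.1 × 0.026) + 18 = 324/0.1846 + 18 ≈ 1773.1 mm ≈ 1.773 m.
Near limit Dn = s·(H − f)/(H + s − 2f) = 440 × (1773.1 − 18) / (1773.1 + 440 − 2 × 18) = 440 × 1755.1 / 2177.1 ≈ 354.71 mm.
Far limit Df = s·(H − f)/(H − s) = 440 × (1773.1 − 18) / (1773.1 − 440) = 440 × 1755.1 / 1333.1 ≈ 579.28 mm.
Depth of field = Df − Dn = 579.28 − 354.71 ≈ 224.57 mm.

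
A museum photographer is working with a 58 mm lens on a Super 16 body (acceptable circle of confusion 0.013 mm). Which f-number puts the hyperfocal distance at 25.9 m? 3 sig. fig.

f/10

Rearrange H = f²/(N·c) + f for N: N = f² / ((H − f)·c).
N = 58² / ((25900 − 58) × 0.013) = 3364 / 335.9 ≈ 10.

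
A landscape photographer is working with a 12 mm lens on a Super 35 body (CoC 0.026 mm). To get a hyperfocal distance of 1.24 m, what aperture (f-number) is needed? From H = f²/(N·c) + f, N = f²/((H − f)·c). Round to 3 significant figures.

f/4.51

Rearrange H = f²/(N·c) + f for N: N = f² / ((H − f)·c).
N = 12² / ((1240 − 12) × 0.026) = 144 / 31.93 ≈ 4.51.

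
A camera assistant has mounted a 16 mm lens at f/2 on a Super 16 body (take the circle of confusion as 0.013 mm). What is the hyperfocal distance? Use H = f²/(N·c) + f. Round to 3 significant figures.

Hyperfocal distance H = f²/(N·c) + f = 16²/(2 × 0.013) + 16 = 256/0.026 + 16 ≈ 9862.2 mm ≈ 9.86 m.

9.86 m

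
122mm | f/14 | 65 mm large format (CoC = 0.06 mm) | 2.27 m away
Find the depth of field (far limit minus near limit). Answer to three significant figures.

0.559 m

Hyperfocal distance H = f²/(N·c) + f = 122²/(14 × 0.06) + 122 = 14884/0.84 + 122 ≈ 17841.0 mm ≈ 17.84 m.
Near limit Dn = s·(H − f)/(H + s − 2f) = 2270 × (17841.0 − 122) / (17841.0 + 2270 − 2 × 122) = 2270 × 17719.0 / 19867.0 ≈ 2024.57 mm.
Far limit Df = s·(H − f)/(H − s) = 2270 × (17841.0 − 122) / (17841.0 − 2270) = 2270 × 17719.0 / 15571.0 ≈ 2583.14 mm.
Depth of field = Df − Dn = 2583.14 − 2024.57 ≈ 558.57 mm ≈ 0.559 m.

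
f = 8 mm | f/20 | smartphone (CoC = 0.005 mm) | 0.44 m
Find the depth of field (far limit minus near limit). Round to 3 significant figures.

Hyperfocal distance H = f²/(N·c) + f = 8²/(20 × 0.005) + 8 = 64/0.1 + 8 ≈ 648.0 mm ≈ 0.648 m.
Near limit Dn = s·(H − f)/(H + s − 2f) = 440 × (648.0 − 8) / (648.0 + 440 − 2 × 8) = 440 × 640.0 / 1072.0 ≈ 262.7 mm.
Far limit Df = s·(H − f)/(H − s) = 440 × (648.0 − 8) / (648.0 − 440) = 440 × 640.0 / 208.0 ≈ 1353.8 mm.
Depth of field = Df − Dn = 1353.8 − 262.7 ≈ 1091.1 mm ≈ 1.09 m.

1.09 m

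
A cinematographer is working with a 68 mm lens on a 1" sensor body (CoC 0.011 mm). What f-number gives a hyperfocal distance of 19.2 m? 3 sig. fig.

Rearrange H = f²/(N·c) + f for N: N = f² / ((H − f)·c).
N = 68² / ((19200 − 68) × 0.011) = 4624 / 210.5 ≈ 22.

f/22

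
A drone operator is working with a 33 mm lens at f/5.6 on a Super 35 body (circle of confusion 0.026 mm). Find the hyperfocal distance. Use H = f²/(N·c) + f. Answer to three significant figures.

Hyperfocal distance H = f²/(N·c) + f = 33²/(5.6 × 0.026) + 33 = 1089/0.1456 + 33 ≈ 7512.4 mm ≈ 7.51 m.

7.51 m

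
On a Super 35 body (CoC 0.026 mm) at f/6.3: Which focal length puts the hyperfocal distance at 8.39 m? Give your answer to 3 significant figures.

From H = f²/(N·c) + f, with f ≪ H: f ≈ √(H·N·c) = √(8390 × 6.3 × 0.026) = √1374.3 ≈ 37.07 mm.
Exact: f² + N·c·f − N·c·H = 0 ⇒ f = (−N·c + √((N·c)² + 4·N·c·H))/2 = (−0.1638 + √5497.2)/2 ≈ 36.990 mm ≈ 37.0 mm.

37.0 mm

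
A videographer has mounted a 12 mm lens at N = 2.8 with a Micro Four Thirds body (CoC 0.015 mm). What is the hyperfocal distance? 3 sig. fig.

Hyperfocal distance H = f²/(N·c) + f = 12²/(2.8 × 0.015) + 12 = 144/0.042 + 12 ≈ 3440.6 mm ≈ 3.44 m.

3.44 m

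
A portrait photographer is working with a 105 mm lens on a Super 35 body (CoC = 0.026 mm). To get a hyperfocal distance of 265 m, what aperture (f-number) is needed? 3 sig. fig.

Rearrange H = f²/(N·c) + f for N: N = f² / ((H − f)·c).
N = 105² / ((265000 − 105) × 0.026) = 11025 / 6887 ≈ 1.60.

f/1.60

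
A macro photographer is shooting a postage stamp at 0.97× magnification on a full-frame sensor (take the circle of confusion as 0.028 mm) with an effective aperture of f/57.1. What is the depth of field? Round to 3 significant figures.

At magnification m, DoF ≈ 2·N_eff·c/m² = 2 × 57.1 × 0.028 / 0.97² = 3.198 / 0.9409 ≈ 3.4 mm.

3.40 mm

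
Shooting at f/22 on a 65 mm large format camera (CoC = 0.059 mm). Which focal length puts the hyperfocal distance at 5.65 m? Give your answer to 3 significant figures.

From H = f²/(N·c) + f, with f ≪ H: f ≈ √(H·N·c) = √(5650 × 22 × 0.059) = √7333.7 ≈ 85.64 mm.
Exact: f² + N·c·f − N·c·H = 0 ⇒ f = (−N·c + √((N·c)² + 4·N·c·H))/2 = (−1.298 + √29336)/2 ≈ 84.990 mm ≈ 85.0 mm.

85.0 mm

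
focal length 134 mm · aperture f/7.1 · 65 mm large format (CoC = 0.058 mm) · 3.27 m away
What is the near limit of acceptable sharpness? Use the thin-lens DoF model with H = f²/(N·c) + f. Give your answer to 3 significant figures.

3.05 m

Hyperfocal distance H = f²/(N·c) + f = 134²/(7.1 × 0.058) + 134 = 17956/0.4118 + 134 ≈ 43737.7 mm ≈ 43.74 m.
Near limit Dn = s·(H − f)/(H + s − 2f) = 3270 × (43737.7 − 134) / (43737.7 + 3270 − 2 × 134) = 3270 × 43603.7 / 46739.7 ≈ 3050.6 mm ≈ 3.05 m.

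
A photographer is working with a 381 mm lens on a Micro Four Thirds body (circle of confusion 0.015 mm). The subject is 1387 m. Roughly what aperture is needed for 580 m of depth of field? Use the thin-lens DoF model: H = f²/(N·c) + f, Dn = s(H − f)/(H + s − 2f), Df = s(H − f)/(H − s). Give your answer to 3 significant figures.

Write h = H − f = f²/(N·c). The thin-lens limits are Dn = s·h/(h + (s−f)) and Df = s·h/(h − (s−f)), so DoF = Df − Dn = 2·s·(s−f)·h / (h² − (s−f)²).
That is a quadratic in h: DoF·h² − 2·s·(s−f)·h − DoF·(s−f)² = 0 ⇒ h = (s−f)·(s + √(s² + DoF²)) / DoF = 1386619 × (1387000 + √(1387000² + 580000²)) / 580000 = 1386619 × (1387000 + 1503386) / 580000 ≈ 6910110 mm.
Then N = f²/(c·h) = 381² / (0.015 × 6910110) = 145161 / 103652 ≈ 1.40.

f/1.40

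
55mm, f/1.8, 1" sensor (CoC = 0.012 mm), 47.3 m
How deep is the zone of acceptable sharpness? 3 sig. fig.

Hyperfocal distance H = f²/(N·c) + f = 55²/(1.8 × 0.012) + 55 = 3025/0.0216 + 55 ≈ 140101.3 mm ≈ 140.1 m.
Near limit Dn = s·(H − f)/(H + s − 2f) = 47300 × (140101.3 − 55) / (140101.3 + 47300 − 2 × 55) = 47300 × 140046.3 / 187291.3 ≈ 35368 mm.
Far limit Df = s·(H − f)/(H − s) = 47300 × (140101.3 − 55) / (140101.3 − 47300) = 47300 × 140046.3 / 92801.3 ≈ 71380 mm.
Depth of field = Df − Dn = 71380 − 35368 ≈ 36012 mm ≈ 36.0 m.

36.0 m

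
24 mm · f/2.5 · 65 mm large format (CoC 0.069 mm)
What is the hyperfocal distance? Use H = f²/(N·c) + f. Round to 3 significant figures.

Hyperfocal distance H = f²/(N·c) + f = 24²/(2.5 × 0.069) + 24 = 576/0.1725 + 24 ≈ 3363.1 mm ≈ 3.36 m.

3.36 m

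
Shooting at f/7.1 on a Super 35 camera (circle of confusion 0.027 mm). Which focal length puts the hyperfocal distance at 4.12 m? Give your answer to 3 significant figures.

From H = f²/(N·c) + f, with f ≪ H: f ≈ √(H·N·c) = √(4120 × 7.1 × 0.027) = √789.80 ≈ 28.10 mm.
Exact: f² + N·c·f − N·c·H = 0 ⇒ f = (−N·c + √((N·c)² + 4·N·c·H))/2 = (−0.1917 + √3159.3)/2 ≈ 28.008 mm ≈ 28.0 mm.

28.0 mm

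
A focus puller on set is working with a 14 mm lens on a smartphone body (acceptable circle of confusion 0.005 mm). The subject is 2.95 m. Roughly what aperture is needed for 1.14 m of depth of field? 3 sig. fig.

f/2.49

Write h = H − f = f²/(N·c). The thin-lens limits are Dn = s·h/(h + (s−f)) and Df = s·h/(h − (s−f)), so DoF = Df − Dn = 2·s·(s−f)·h / (h² − (s−f)²).
That is a quadratic in h: DoF·h² − 2·s·(s−f)·h − DoF·(s−f)² = 0 ⇒ h = (s−f)·(s + √(s² + DoF²)) / DoF = 2936 × (2950 + √(2950² + 1140²)) / 1140 = 2936 × (2950 + 3162.61) / 1140 ≈ 15743 mm.
Then N = f²/(c·h) = 14² / (0.005 × 15743) = 196 / 78.713 ≈ 2.49.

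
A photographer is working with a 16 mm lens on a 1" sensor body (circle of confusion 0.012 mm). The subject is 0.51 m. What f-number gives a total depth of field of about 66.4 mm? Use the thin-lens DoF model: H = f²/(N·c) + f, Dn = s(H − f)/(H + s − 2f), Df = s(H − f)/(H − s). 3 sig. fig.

f/2.80

Write h = H − f = f²/(N·c). The thin-lens limits are Dn = s·h/(h + (s−f)) and Df = s·h/(h − (s−f)), so DoF = Df − Dn = 2·s·(s−f)·h / (h² − (s−f)²).
That is a quadratic in h: DoF·h² − 2·s·(s−f)·h − DoF·(s−f)² = 0 ⇒ h = (s−f)·(s + √(s² + DoF²)) / DoF = 494 × (510 + √(510² + 66.4²)) / 66.4 = 494 × (510 + 514.304) / 66.4 ≈ 7620.6 mm.
Then N = f²/(c·h) = 16² / (0.012 × 7620.6) = 256 / 91.447 ≈ 2.80.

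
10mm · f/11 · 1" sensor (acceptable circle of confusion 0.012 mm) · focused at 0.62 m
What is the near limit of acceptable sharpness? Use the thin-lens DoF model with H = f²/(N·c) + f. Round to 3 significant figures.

343 mm

Hyperfocal distance H = f²/(N·c) + f = 10²/(11 × 0.012) + 10 = 100/0.132 + 10 ≈ 767.6 mm ≈ 0.768 m.
Near limit Dn = s·(H − f)/(H + s − 2f) = 620 × (767.6 − 10) / (767.6 + 620 − 2 × 10) = 620 × 757.6 / 1367.6 ≈ 343.45 mm.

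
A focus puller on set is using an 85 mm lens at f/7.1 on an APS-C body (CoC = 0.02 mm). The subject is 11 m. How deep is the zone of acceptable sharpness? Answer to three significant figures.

4.95 m

Hyperfocal distance H = f²/(N·c) + f = 85²/(7.1 × 0.02) + 85 = 7225/0.142 + 85 ≈ 50965.3 mm ≈ 50.97 m.
Near limit Dn = s·(H − f)/(H + s − 2f) = 11000 × (50965.3 − 85) / (50965.3 + 11000 − 2 × 85) = 11000 × 50880.3 / 61795.3 ≈ 9057.1 mm.
Far limit Df = s·(H − f)/(H − s) = 11000 × (50965.3 − 85) / (50965.3 − 11000) = 11000 × 50880.3 / 39965.3 ≈ 14004.2 mm.
Depth of field = Df − Dn = 14004.2 − 9057.1 ≈ 4947.1 mm ≈ 4.95 m.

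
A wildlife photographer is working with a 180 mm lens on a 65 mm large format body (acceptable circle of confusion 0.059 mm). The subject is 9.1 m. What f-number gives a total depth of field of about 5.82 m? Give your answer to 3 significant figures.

f/18

Write h = H − f = f²/(N·c). The thin-lens limits are Dn = s·h/(h + (s−f)) and Df = s·h/(h − (s−f)), so DoF = Df − Dn = 2·s·(s−f)·h / (h² − (s−f)²).
That is a quadratic in h: DoF·h² − 2·s·(s−f)·h − DoF·(s−f)² = 0 ⇒ h = (s−f)·(s + √(s² + DoF²)) / DoF = 8920 × (9100 + √(9100² + 5820²)) / 5820 = 8920 × (9100 + 10802.0) / 5820 ≈ 30503 mm.
Then N = f²/(c·h) = 180² / (0.059 × 30503) = 32400 / 1799.7 ≈ 18.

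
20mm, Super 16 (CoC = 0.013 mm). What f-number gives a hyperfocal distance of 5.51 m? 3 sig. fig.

f/5.60

Rearrange H = f²/(N·c) + f for N: N = f² / ((H − f)·c).
N = 20² / ((5510 − 20) × 0.013) = 400 / 71.37 ≈ 5.60.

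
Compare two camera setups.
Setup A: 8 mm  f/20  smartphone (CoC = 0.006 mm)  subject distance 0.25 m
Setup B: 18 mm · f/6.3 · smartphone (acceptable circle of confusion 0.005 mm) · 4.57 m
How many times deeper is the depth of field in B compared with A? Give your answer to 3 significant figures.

Setup A: H = 8²/(20×0.006) + 8 ≈ 541.3 mm; DoF = Df − Dn = 457.67 − 171.97 ≈ 285.70 mm.
Setup B: H = 18²/(6.3×0.005) + 18 ≈ 10303.7 mm; DoF = Df − Dn = 8198.1 − 3168.0 ≈ 5030.1 mm.
Ratio = 5030.1 / 285.70 ≈ 17.6.

17.6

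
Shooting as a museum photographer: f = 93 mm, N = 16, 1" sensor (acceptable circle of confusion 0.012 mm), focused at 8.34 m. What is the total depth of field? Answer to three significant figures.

Hyperfocal distance H = f²/(N·c) + f = 93²/(16 × 0.012) + 93 = 8649/0.192 + 93 ≈ 45139.9 mm ≈ 45.14 m.
Near limit Dn = s·(H − f)/(H + s − 2f) = 8340 × (45139.9 − 93) / (45139.9 + 8340 − 2 × 93) = 8340 × 45046.9 / 53293.9 ≈ 7049.4 mm.
Far limit Df = s·(H − f)/(H − s) = 8340 × (45139.9 − 93) / (45139.9 − 8340) = 8340 × 45046.9 / 36799.9 ≈ 10209.0 mm.
Depth of field = Df − Dn = 10209.0 − 7049.4 ≈ 3159.6 mm ≈ 3.16 m.

3.16 m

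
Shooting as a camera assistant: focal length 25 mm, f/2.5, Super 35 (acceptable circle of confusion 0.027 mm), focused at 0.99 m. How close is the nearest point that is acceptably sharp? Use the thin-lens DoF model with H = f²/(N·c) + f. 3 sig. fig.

0.897 m

Hyperfocal distance H = f²/(N·c) + f = 25²/(2.5 × 0.027) + 25 = 625/0.0675 + 25 ≈ 9284.3 mm ≈ 9.284 m.
Near limit Dn = s·(H − f)/(H + s − 2f) = 990 × (9284.3 − 25) / (9284.3 + 990 − 2 × 25) = 990 × 9259.3 / 10224.3 ≈ 896.56 mm ≈ 0.897 m.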